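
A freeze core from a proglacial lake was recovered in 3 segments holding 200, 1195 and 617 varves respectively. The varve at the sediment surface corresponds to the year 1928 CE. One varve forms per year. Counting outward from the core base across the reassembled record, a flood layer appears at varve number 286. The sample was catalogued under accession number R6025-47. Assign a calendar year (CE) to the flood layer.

202 CE

Total varves = 200 + 1195 + 617 = 2012.
Between varve 286 and the sediment surface there are 2012 − 286 = 1726 varves.
1928 − 1726 = 202 CE.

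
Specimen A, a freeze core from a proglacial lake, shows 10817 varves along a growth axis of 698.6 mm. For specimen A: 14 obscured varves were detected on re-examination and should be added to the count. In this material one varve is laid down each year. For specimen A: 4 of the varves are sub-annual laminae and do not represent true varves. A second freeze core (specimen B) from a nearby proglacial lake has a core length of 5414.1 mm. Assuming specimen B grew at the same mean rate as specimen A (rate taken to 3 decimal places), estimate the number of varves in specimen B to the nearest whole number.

Specimen A: after corrections the count is 10817 − 4 + 14 = 10827 varves.
A: 698.6 mm over 10827 years gives 698.6 / 10827 ≈ 0.065 mm/yr.
B spans 5414.1 / 0.065 = 83293.85 years ≈ 83294 varves.

83294 varves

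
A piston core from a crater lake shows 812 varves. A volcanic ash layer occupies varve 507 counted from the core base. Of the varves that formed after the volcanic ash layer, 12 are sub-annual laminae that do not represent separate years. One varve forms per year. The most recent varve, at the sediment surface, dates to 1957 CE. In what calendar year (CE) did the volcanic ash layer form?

1664 CE

812 − 507 = 305 varves lie beyond the volcanic ash layer toward the sediment surface.
Removing the 12 false varves leaves 305 − 12 = 293 true varves beyond the volcanic ash layer.
The varve at the sediment surface is 1957 CE, so the volcanic ash layer dates to 1957 − 293 = 1664 CE.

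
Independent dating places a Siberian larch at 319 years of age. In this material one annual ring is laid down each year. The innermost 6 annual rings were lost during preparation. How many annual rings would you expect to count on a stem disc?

313 annual rings

One annual ring per year gives 319 annual rings over 319 years.
Less the 6 uncaptured annual rings: 319 − 6 = 313.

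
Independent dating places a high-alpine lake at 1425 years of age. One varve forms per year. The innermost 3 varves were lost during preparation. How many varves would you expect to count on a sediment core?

Expected varves over 1425 years: 1425.
Subtracting the 3 varves not captured gives 1425 − 3 = 1422 varves in the record.

1422 varves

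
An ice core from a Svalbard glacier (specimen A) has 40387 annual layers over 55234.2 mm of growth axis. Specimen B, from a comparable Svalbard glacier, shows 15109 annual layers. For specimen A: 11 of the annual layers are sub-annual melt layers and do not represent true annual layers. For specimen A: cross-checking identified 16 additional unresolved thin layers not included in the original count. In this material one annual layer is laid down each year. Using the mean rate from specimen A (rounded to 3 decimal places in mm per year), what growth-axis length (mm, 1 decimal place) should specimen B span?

20654.0 mm

Specimen A: true annual layer count = 40387 − 11 + 16 = 40392.
A: Extension rate ≈ 55234.2 / 40392 = 1.367 mm per year.
For B, 1.367 mm/year × 15109 years = 20654.0 mm.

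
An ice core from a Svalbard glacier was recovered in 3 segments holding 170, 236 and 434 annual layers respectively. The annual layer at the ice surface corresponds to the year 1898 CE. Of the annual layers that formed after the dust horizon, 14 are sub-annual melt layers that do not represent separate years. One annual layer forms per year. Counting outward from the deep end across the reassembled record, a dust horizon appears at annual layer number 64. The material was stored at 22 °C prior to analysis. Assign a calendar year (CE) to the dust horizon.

Total annual layers = 170 + 236 + 434 = 840.
Between annual layer 64 and the ice surface there are 840 − 64 = 776 annual layers.
Excluding 14 false annual layers: 776 − 14 = 762.
Counting back 762 years from 1898 CE places the dust horizon in 1898 − 762 = 1136 CE.

1136 CE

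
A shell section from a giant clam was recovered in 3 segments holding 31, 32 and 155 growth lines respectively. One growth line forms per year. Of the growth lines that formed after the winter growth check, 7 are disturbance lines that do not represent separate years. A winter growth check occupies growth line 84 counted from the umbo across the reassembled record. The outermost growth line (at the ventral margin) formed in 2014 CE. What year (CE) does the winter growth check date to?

1887 CE

Total growth lines = 31 + 32 + 155 = 218.
218 − 84 = 134 growth lines lie beyond the winter growth check toward the ventral margin.
Excluding 7 false growth lines: 134 − 7 = 127.
The growth line at the ventral margin is 2014 CE, so the winter growth check dates to 2014 − 127 = 1887 CE.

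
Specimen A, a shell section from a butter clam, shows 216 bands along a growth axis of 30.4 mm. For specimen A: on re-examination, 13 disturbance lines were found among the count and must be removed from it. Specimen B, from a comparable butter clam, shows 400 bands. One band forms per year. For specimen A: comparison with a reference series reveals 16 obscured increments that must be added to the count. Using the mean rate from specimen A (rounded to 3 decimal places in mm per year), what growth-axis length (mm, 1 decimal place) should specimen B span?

55.6 mm

Specimen A: true band count = 216 − 13 + 16 = 219.
A: Mean rate = 30.4 mm / 219 years ≈ 0.139 mm/year.
For B, 0.139 mm/year × 400 years = 55.6 mm.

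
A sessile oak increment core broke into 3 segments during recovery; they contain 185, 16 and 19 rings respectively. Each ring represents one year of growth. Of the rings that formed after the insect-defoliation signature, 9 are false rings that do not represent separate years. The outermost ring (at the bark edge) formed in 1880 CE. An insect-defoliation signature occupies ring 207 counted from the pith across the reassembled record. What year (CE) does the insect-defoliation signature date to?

Total rings = 185 + 16 + 19 = 220.
Between ring 207 and the bark edge there are 220 − 207 = 13 rings.
Excluding 9 false rings: 13 − 9 = 4.
Counting back 4 years from 1880 CE places the insect-defoliation signature in 1880 − 4 = 1876 CE.

1876 CE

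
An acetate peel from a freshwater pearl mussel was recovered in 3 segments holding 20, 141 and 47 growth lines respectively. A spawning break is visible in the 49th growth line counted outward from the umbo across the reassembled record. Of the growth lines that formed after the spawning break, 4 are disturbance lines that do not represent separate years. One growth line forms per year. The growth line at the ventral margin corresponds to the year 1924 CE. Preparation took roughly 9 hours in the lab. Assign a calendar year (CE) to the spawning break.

Total growth lines = 20 + 141 + 47 = 208.
The spawning break sits at growth line 49 from the umbo, so 208 − 49 = 159 growth lines formed after it.
Removing the 4 false growth lines leaves 159 − 4 = 155 true growth lines beyond the spawning break.
Counting back 155 years from 1924 CE places the spawning break in 1924 − 155 = 1769 CE.

1769 CE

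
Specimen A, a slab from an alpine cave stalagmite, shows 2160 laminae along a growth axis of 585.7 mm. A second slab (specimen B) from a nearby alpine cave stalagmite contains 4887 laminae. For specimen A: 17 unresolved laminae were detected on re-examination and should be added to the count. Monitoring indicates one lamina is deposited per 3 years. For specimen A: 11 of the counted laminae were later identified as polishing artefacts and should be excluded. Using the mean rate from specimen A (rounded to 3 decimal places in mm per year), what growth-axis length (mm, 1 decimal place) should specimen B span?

1319.5 mm

Specimen A: true lamina count = 2160 − 11 + 17 = 2166.
Specimen A: 2166 laminae at 3 years each span 2166 × 3 = 6498 years.
A: 585.7 mm over 6498 years gives 585.7 / 6498 ≈ 0.090 mm/yr.
Specimen B: multiplying by 3 years per lamina: 4887 × 3 = 14661 years. For B, 0.090 mm/year × 14661 years = 1319.5 mm.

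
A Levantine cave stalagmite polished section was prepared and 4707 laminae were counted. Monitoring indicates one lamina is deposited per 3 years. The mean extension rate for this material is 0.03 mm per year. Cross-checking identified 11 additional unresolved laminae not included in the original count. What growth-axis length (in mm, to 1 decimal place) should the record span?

424.6 mm

Adjusted count: 4707 + 11 = 4718 laminae.
4718 laminae at 3 years each span 4718 × 3 = 14154 years.
Length ≈ 0.03 × 14154 = 424.6 mm.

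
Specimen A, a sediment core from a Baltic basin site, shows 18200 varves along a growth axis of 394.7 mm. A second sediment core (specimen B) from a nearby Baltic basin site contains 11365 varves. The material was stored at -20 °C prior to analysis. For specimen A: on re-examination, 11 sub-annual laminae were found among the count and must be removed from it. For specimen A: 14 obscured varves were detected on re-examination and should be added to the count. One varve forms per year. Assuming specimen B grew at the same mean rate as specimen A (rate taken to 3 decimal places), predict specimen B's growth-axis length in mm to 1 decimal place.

250.0 mm

Specimen A: true varve count = 18200 − 11 + 14 = 18203.
A: 394.7 mm over 18203 years gives 394.7 / 18203 ≈ 0.022 mm/yr.
For B, 0.022 mm/year × 11365 years = 250.0 mm.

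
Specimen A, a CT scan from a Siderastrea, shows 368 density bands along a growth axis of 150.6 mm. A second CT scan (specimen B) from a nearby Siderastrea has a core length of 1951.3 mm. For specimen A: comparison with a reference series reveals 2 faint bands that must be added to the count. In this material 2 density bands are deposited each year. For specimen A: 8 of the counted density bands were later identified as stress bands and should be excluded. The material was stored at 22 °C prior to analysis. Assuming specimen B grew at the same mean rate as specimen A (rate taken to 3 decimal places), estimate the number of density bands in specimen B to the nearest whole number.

Specimen A: true density band count = 368 − 8 + 2 = 362.
Specimen A: with 2 density bands per year, 362 / 2 = 181 years.
A: Mean rate = 150.6 mm / 181 years ≈ 0.832 mm/year.
B spans 1951.3 / 0.832 = 2345.31 years; at 2 density bands per year that is 2345.31 × 2 ≈ 4691 density bands.

4691 density bands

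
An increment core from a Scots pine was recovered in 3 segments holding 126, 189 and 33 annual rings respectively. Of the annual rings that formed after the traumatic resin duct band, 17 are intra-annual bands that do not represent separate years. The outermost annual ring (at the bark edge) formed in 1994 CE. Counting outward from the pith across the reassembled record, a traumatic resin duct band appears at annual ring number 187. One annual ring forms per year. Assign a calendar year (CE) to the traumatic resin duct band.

Total annual rings = 126 + 189 + 33 = 348.
348 − 187 = 161 annual rings lie beyond the traumatic resin duct band toward the bark edge.
Excluding 17 false annual rings: 161 − 17 = 144.
Counting back 144 years from 1994 CE places the traumatic resin duct band in 1994 − 144 = 1850 CE.

1850 CE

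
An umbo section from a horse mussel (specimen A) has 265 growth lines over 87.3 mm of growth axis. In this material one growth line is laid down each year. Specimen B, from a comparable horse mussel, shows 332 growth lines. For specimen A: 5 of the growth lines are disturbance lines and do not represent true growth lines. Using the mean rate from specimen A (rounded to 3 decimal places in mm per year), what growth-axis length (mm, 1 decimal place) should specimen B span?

111.6 mm

Specimen A: correcting the raw count gives 265 − 5 = 260 true growth lines.
A: Mean rate = 87.3 mm / 260 years ≈ 0.336 mm/year.
B's length ≈ 0.336 × 332 = 111.6 mm.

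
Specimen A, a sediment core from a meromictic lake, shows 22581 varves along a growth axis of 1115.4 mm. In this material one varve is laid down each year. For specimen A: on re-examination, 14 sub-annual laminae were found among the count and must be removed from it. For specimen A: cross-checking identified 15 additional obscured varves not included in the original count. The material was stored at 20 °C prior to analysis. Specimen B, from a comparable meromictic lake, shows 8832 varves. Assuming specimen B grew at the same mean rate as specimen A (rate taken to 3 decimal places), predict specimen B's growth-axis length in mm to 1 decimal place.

432.8 mm

Specimen A: correcting the raw count gives 22581 − 14 + 15 = 22582 true varves.
A: Extension rate ≈ 1115.4 / 22582 = 0.049 mm/yr.
For B, 0.049 mm/year × 8832 years = 432.8 mm.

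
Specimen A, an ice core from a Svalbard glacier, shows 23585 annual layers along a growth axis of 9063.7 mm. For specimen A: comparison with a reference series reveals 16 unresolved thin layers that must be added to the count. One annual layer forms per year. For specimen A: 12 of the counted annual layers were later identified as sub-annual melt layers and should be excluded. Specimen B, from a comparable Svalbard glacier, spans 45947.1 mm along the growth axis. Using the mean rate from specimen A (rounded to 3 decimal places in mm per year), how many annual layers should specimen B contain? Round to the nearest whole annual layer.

119654 annual layers

Specimen A: after corrections the count is 23585 − 12 + 16 = 23589 annual layers.
A: Mean rate = 9063.7 mm / 23589 years ≈ 0.384 mm/yr.
For B, 45947.1 / 0.384 = 119653.91 years ≈ 119654 annual layers.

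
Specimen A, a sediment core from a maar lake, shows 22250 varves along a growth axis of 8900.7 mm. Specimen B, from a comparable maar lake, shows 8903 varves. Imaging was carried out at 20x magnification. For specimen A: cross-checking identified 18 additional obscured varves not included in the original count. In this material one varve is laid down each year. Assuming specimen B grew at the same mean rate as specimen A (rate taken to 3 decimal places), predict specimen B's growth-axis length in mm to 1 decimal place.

3561.2 mm

Specimen A: true varve count = 22250 + 18 = 22268.
A: Extension rate ≈ 8900.7 / 22268 = 0.400 mm/year.
B's length ≈ 0.400 × 8903 = 3561.2 mm.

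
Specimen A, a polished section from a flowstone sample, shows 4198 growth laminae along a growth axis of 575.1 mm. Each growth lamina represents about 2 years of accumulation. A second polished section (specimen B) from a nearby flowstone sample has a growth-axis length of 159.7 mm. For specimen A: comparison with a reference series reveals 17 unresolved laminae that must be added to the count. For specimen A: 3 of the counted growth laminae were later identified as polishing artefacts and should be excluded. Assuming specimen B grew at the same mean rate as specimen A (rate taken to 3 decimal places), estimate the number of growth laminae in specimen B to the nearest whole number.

1174 growth laminae

Specimen A: true growth lamina count = 4198 − 3 + 17 = 4212.
Specimen A: 4212 growth laminae at 2 years each span 4212 × 2 = 8424 years.
A: 575.1 mm over 8424 years gives 575.1 / 8424 ≈ 0.068 mm per year.
Specimen B: 159.7 mm / 0.068 mm per year = 2348.53 years; at 2 years per growth lamina that is 2348.53 / 2 ≈ 1174 growth laminae.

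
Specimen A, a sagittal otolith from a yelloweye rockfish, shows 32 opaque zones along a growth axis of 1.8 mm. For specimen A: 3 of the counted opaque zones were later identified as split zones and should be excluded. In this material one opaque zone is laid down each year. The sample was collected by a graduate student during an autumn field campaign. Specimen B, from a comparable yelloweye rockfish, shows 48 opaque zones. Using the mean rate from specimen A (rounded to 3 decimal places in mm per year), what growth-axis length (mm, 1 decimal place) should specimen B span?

3.0 mm

Specimen A: correcting the raw count gives 32 − 3 = 29 true opaque zones.
A: Mean rate = 1.8 mm / 29 years ≈ 0.062 mm per year.
Length of B = 0.062 × 48 = 3.0 mm.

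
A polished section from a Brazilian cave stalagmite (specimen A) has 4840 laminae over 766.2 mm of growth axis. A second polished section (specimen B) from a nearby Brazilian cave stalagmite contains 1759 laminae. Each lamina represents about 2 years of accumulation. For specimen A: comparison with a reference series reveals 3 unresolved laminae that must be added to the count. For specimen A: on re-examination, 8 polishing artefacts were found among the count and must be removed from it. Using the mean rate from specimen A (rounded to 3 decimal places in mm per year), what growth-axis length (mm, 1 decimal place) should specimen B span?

Specimen A: correcting the raw count gives 4840 − 8 + 3 = 4835 true laminae.
Specimen A: at 2 years per lamina, 4835 × 2 = 9670 years.
A: Extension rate ≈ 766.2 / 9670 = 0.079 mm per year.
Specimen B: at 2 years per lamina, 1759 × 2 = 3518 years. For B, 0.079 mm/year × 3518 years = 277.9 mm.

277.9 mm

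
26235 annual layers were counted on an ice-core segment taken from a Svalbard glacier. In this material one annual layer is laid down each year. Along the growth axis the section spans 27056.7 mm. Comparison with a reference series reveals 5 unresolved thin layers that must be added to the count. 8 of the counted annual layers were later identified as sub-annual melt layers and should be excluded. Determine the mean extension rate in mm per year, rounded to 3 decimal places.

True annual layer count = 26235 − 8 + 5 = 26232.
Mean rate = 27056.7 mm / 26232 years ≈ 1.031 mm per year.

1.031 mm per year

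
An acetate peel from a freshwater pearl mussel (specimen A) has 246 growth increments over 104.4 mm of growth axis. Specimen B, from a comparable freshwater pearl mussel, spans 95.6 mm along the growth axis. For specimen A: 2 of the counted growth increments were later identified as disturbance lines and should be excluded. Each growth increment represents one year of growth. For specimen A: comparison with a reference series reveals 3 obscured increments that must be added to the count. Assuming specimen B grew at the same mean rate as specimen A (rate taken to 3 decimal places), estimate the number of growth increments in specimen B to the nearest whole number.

226 growth increments

Specimen A: true growth increment count = 246 − 2 + 3 = 247.
A: Mean rate = 104.4 mm / 247 years ≈ 0.423 mm per year.
Specimen B: 95.6 mm / 0.423 mm per year = 226.00 years ≈ 226 growth increments.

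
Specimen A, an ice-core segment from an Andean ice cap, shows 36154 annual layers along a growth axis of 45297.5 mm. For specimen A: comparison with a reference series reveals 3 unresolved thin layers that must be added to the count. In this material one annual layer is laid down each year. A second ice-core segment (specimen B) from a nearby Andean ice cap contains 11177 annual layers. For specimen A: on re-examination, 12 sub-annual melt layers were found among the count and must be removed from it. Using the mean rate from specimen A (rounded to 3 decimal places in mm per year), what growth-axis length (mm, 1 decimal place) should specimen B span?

14004.8 mm

Specimen A: correcting the raw count gives 36154 − 12 + 3 = 36145 true annual layers.
A: Mean rate = 45297.5 mm / 36145 years ≈ 1.253 mm/yr.
B's length ≈ 1.253 × 11177 = 14004.8 mm.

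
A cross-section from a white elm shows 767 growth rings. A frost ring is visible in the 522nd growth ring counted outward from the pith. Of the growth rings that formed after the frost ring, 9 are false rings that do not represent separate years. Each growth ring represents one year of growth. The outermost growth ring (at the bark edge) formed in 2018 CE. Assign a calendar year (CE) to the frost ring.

1782 CE

767 − 522 = 245 growth rings lie beyond the frost ring toward the bark edge.
Removing the 9 false growth rings leaves 245 − 9 = 236 true growth rings beyond the frost ring.
Counting back 236 years from 2018 CE places the frost ring in 2018 − 236 = 1782 CE.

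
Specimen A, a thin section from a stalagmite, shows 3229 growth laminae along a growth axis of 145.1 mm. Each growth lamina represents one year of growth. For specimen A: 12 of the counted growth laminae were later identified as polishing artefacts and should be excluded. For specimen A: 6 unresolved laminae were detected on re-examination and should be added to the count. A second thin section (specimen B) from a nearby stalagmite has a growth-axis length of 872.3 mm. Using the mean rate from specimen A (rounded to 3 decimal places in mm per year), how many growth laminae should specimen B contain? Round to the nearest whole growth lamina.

Specimen A: correcting the raw count gives 3229 − 12 + 6 = 3223 true growth laminae.
A: Extension rate ≈ 145.1 / 3223 = 0.045 mm/year.
B spans 872.3 / 0.045 = 19384.44 years ≈ 19384 growth laminae.

19384 growth laminae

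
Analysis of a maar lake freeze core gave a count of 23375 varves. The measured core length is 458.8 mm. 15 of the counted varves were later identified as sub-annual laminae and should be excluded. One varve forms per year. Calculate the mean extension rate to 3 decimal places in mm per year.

0.020 mm per year

Correcting the raw count gives 23375 − 15 = 23360 true varves.
Mean rate = 458.8 mm / 23360 years ≈ 0.020 mm per year.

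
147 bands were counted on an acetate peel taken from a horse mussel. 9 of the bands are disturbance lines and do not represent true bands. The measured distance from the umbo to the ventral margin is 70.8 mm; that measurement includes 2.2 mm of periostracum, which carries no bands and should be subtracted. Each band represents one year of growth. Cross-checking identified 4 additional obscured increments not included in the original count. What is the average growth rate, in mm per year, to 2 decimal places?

Correcting the raw count gives 147 − 9 + 4 = 142 true bands.
Net length = 70.8 − 2.2 = 68.6 mm.
Mean rate = 68.6 mm / 142 years ≈ 0.48 mm per year.

0.48 mm per year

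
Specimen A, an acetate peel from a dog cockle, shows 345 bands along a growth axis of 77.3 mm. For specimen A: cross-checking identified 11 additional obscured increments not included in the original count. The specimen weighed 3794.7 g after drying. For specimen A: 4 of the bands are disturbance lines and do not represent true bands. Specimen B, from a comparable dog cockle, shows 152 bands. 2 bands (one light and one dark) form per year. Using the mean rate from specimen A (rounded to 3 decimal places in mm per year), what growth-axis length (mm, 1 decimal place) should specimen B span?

Specimen A: correcting the raw count gives 345 − 4 + 11 = 352 true bands.
Specimen A: 352 bands at 2 per year is 352 / 2 = 176 years.
A: Mean rate = 77.3 mm / 176 years ≈ 0.439 mm per year.
Specimen B: with 2 bands per year, 152 / 2 = 76 years. For B, 0.439 mm/year × 76 years = 33.4 mm.

33.4 mm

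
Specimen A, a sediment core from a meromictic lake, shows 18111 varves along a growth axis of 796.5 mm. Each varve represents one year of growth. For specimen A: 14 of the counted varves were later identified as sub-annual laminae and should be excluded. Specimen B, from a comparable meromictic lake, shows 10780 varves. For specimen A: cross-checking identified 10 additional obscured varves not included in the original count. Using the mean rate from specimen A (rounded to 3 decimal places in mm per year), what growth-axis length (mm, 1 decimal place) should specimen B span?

474.3 mm

Specimen A: true varve count = 18111 − 14 + 10 = 18107.
A: Extension rate ≈ 796.5 / 18107 = 0.044 mm/year.
Length of B = 0.044 × 10780 = 474.3 mm.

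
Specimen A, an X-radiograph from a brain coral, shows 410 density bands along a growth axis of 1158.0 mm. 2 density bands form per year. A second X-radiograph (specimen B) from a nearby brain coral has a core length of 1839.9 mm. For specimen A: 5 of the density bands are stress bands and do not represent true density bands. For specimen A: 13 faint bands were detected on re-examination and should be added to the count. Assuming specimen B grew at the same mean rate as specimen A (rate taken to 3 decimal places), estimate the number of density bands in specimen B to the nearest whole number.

664 density bands

Specimen A: true density band count = 410 − 5 + 13 = 418.
Specimen A: with 2 density bands per year, 418 / 2 = 209 years.
A: Extension rate ≈ 1158.0 / 209 = 5.541 mm/year.
For B, 1839.9 / 5.541 = 332.05 years; at 2 density bands per year that is 332.05 × 2 ≈ 664 density bands.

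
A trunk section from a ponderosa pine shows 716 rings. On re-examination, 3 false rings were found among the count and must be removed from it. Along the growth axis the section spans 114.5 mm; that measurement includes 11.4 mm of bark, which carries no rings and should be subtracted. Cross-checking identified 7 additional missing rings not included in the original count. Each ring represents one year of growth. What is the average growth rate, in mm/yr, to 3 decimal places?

0.143 mm/yr

Adjusted count: 716 − 3 + 7 = 720 rings.
Net length = 114.5 − 11.4 = 103.1 mm.
Mean rate = 103.1 mm / 720 years ≈ 0.143 mm/yr.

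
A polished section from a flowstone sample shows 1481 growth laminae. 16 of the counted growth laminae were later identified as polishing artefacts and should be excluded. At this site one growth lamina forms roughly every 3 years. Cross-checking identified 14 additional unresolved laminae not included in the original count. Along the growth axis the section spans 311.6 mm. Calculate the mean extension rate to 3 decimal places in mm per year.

0.070 mm per year

After corrections the count is 1481 − 16 + 14 = 1479 growth laminae.
Multiplying by 3 years per growth lamina: 1479 × 3 = 4437 years.
Extension rate ≈ 311.6 / 4437 = 0.070 mm per year.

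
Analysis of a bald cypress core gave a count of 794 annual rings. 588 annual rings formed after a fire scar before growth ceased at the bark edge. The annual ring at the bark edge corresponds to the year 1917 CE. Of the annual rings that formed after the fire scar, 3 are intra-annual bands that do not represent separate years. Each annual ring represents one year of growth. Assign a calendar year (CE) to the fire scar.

1332 CE

There are 588 annual rings younger than the fire scar.
Excluding 3 false annual rings: 588 − 3 = 585.
1917 − 585 = 1332 CE.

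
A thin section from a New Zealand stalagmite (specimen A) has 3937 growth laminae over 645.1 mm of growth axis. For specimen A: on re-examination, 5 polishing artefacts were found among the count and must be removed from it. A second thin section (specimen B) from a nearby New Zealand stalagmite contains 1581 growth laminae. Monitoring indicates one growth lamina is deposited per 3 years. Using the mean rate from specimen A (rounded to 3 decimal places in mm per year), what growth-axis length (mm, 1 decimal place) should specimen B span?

260.9 mm

Specimen A: adjusted count: 3937 − 5 = 3932 growth laminae.
Specimen A: multiplying by 3 years per growth lamina: 3932 × 3 = 11796 years.
A: Mean rate = 645.1 mm / 11796 years ≈ 0.055 mm/yr.
Specimen B: multiplying by 3 years per growth lamina: 1581 × 3 = 4743 years. Length of B = 0.055 × 4743 = 260.9 mm.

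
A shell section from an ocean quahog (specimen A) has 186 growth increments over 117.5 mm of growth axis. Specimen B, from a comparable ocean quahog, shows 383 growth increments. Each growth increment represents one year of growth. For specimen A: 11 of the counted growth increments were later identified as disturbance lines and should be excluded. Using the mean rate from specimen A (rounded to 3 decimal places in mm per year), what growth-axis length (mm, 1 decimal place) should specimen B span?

257.0 mm

Specimen A: adjusted count: 186 − 11 = 175 growth increments.
A: Mean rate = 117.5 mm / 175 years ≈ 0.671 mm/yr.
For B, 0.671 mm/year × 383 years = 257.0 mm.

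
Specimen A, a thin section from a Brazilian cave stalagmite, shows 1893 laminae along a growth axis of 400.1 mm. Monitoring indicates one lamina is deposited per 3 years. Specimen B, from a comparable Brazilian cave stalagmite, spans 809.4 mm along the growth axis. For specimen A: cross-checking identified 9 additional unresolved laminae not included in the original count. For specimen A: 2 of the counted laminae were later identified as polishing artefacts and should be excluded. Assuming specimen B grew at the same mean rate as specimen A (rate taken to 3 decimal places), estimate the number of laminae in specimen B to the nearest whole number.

Specimen A: after corrections the count is 1893 − 2 + 9 = 1900 laminae.
Specimen A: 1900 laminae at 3 years each span 1900 × 3 = 5700 years.
A: 400.1 mm over 5700 years gives 400.1 / 5700 ≈ 0.070 mm per year.
Specimen B: 809.4 mm / 0.070 mm per year = 11562.86 years; at 3 years per lamina that is 11562.86 / 3 ≈ 3854 laminae.

3854 laminae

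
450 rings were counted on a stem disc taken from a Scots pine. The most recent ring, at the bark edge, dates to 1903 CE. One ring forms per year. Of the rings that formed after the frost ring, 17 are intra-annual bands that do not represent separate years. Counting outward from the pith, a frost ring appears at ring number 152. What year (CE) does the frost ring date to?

1622 CE

The frost ring sits at ring 152 from the pith, so 450 − 152 = 298 rings formed after it.
Excluding 17 false rings: 298 − 17 = 281.
1903 − 281 = 1622 CE.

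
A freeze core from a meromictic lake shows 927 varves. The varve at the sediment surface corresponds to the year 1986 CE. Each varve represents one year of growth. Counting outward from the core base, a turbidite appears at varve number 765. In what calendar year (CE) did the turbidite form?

The turbidite sits at varve 765 from the core base, so 927 − 765 = 162 varves formed after it.
Counting back 162 years from 1986 CE places the turbidite in 1986 − 162 = 1824 CE.

1824 CE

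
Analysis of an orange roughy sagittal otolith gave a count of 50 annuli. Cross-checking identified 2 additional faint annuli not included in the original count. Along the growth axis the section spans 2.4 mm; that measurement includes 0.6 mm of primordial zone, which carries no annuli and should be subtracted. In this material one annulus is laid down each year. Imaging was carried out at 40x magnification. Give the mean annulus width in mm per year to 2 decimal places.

Adjusted count: 50 + 2 = 52 annuli.
Removing the 0.6 mm offcut leaves 2.4 − 0.6 = 1.8 mm.
1.8 mm over 52 years gives 1.8 / 52 ≈ 0.03 mm per year.

0.03 mm per year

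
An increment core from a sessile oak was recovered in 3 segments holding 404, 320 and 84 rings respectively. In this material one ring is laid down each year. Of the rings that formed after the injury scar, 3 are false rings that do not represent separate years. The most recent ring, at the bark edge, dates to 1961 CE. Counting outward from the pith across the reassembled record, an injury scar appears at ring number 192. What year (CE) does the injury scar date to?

1348 CE

Total rings = 404 + 320 + 84 = 808.
808 − 192 = 616 rings lie beyond the injury scar toward the bark edge.
616 − 3 false = 613 true rings after the injury scar.
1961 − 613 = 1348 CE.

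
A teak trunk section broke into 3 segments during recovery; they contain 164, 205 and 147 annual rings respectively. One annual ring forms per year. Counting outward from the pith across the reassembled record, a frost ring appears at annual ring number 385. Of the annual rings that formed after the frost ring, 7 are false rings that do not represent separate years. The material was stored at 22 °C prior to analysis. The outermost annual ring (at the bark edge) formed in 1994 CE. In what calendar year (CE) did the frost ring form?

Total annual rings = 164 + 205 + 147 = 516.
Between annual ring 385 and the bark edge there are 516 − 385 = 131 annual rings.
Removing the 7 false annual rings leaves 131 − 7 = 124 true annual rings beyond the frost ring.
Counting back 124 years from 1994 CE places the frost ring in 1994 − 124 = 1870 CE.

1870 CE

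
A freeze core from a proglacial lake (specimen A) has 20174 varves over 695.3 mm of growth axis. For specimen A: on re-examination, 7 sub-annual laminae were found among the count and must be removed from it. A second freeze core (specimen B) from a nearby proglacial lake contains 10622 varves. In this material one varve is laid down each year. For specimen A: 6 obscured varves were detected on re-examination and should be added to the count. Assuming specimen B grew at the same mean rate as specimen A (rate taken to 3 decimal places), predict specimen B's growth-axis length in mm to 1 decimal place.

Specimen A: true varve count = 20174 − 7 + 6 = 20173.
A: Extension rate ≈ 695.3 / 20173 = 0.034 mm per year.
B's length ≈ 0.034 × 10622 = 361.1 mm.

361.1 mm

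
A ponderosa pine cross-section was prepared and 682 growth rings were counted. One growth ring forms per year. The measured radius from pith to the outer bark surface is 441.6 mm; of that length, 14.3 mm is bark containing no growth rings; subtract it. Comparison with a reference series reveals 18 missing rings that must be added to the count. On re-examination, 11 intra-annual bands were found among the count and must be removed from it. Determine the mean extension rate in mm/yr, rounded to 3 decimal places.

After corrections the count is 682 − 11 + 18 = 689 growth rings.
Net length = 441.6 − 14.3 = 427.3 mm.
Extension rate ≈ 427.3 / 689 = 0.620 mm/yr.

0.620 mm/yr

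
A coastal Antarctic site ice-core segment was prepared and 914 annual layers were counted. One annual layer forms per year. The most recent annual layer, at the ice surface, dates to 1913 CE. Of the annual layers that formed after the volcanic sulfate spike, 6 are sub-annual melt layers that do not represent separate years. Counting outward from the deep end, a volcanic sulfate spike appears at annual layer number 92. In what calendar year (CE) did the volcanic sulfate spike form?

1097 CE

The volcanic sulfate spike sits at annual layer 92 from the deep end, so 914 − 92 = 822 annual layers formed after it.
Excluding 6 false annual layers: 822 − 6 = 816.
The annual layer at the ice surface is 1913 CE, so the volcanic sulfate spike dates to 1913 − 816 = 1097 CE.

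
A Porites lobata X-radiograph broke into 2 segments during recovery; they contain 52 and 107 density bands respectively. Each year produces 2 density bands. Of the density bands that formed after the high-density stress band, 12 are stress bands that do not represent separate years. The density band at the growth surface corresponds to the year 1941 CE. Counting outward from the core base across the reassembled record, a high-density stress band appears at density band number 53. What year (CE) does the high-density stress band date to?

Total density bands = 52 + 107 = 159.
Between density band 53 and the growth surface there are 159 − 53 = 106 density bands.
Excluding 12 false density bands: 106 − 12 = 94.
94 density bands at 2 per year is 94 / 2 = 47 years.
Counting back 47 years from 1941 CE places the high-density stress band in 1941 − 47 = 1894 CE.

1894 CE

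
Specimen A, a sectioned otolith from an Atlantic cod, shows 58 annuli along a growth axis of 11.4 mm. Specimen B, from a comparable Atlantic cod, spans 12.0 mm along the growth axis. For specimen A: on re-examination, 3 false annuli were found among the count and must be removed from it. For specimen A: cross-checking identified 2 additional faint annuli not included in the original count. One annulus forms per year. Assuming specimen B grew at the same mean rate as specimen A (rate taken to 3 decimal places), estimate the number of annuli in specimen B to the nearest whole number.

60 annuli

Specimen A: adjusted count: 58 − 3 + 2 = 57 annuli.
A: Extension rate ≈ 11.4 / 57 = 0.200 mm/yr.
B spans 12.0 / 0.200 = 60.00 years ≈ 60 annuli.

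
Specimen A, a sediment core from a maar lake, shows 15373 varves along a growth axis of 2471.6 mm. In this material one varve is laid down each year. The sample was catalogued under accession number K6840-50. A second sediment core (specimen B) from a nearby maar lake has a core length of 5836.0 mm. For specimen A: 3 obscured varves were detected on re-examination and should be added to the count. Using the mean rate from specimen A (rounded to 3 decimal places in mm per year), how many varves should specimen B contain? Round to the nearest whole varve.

36248 varves

Specimen A: true varve count = 15373 + 3 = 15376.
A: 2471.6 mm over 15376 years gives 2471.6 / 15376 ≈ 0.161 mm/year.
Specimen B: 5836.0 mm / 0.161 mm per year = 36248.45 years ≈ 36248 varves.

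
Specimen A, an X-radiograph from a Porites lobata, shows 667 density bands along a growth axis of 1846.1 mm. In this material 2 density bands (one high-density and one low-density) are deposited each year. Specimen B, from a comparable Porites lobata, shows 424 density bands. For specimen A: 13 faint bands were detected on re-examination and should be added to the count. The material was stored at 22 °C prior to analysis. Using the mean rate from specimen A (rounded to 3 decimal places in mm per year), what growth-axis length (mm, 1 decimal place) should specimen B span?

Specimen A: after corrections the count is 667 + 13 = 680 density bands.
Specimen A: dividing by 2 density bands per year: 680 / 2 = 340 years.
A: Extension rate ≈ 1846.1 / 340 = 5.430 mm/year.
Specimen B: dividing by 2 density bands per year: 424 / 2 = 212 years. B's length ≈ 5.430 × 212 = 1151.2 mm.

1151.2 mm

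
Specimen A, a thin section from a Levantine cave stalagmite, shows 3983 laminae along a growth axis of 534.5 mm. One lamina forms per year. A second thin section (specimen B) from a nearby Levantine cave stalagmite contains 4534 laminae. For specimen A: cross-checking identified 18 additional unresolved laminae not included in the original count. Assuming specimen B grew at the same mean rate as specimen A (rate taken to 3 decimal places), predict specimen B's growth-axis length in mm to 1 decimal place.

Specimen A: adjusted count: 3983 + 18 = 4001 laminae.
A: Mean rate = 534.5 mm / 4001 years ≈ 0.134 mm/yr.
Length of B = 0.134 × 4534 = 607.6 mm.

607.6 mm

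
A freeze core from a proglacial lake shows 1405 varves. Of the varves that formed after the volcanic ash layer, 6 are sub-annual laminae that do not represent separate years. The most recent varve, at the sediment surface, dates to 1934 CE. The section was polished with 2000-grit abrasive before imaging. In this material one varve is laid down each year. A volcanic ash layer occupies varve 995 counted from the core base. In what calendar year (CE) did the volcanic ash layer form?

1530 CE

Between varve 995 and the sediment surface there are 1405 − 995 = 410 varves.
Excluding 6 false varves: 410 − 6 = 404.
1934 − 404 = 1530 CE.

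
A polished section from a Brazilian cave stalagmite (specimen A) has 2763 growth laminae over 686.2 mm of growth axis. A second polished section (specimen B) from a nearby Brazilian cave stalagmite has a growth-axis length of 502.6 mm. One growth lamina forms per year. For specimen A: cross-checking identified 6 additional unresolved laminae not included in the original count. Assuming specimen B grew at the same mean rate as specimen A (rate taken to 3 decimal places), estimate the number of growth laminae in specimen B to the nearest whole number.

Specimen A: adjusted count: 2763 + 6 = 2769 growth laminae.
A: Extension rate ≈ 686.2 / 2769 = 0.248 mm/year.
Specimen B: 502.6 mm / 0.248 mm per year = 2026.61 years ≈ 2027 growth laminae.

2027 growth laminae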